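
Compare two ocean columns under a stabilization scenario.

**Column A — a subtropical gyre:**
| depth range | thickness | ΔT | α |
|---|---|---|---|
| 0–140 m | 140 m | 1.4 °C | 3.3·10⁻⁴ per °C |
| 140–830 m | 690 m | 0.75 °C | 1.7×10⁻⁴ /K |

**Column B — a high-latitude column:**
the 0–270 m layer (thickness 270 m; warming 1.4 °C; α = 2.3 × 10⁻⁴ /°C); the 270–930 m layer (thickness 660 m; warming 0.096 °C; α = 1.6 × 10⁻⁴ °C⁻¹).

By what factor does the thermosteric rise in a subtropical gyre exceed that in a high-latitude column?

A Layer 1: 1.4 × 3.3×10⁻⁴ × 140 = 0.06468 m
A Layer 2: 690 × 0.75 × 1.7×10⁻⁴ = 0.087975 m
A total: 0.152655 m
B 0–270 m: 270 × 1.4 × 2.3×10⁻⁴ = 0.08694 m
B 270–930 m: 0.096 × 660 × 1.6×10⁻⁴ = 0.0101376 m
B total: 0.0970776 m
Ratio: 0.152655 / 0.0970776 ≈ 1.573

1.6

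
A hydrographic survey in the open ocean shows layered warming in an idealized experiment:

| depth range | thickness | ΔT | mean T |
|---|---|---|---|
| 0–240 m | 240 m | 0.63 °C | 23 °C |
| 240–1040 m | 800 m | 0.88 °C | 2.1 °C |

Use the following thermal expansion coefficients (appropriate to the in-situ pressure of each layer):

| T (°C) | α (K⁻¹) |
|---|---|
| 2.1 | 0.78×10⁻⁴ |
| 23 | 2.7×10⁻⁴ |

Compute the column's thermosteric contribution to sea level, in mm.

Layer 1 at 23 °C → α = 2.7×10⁻⁴ K⁻¹
Layer 2 at 2.1 °C → α = 0.78×10⁻⁴ K⁻¹
2.7×10⁻⁴ × 240 × 0.63 = 0.040824 m
Layer 2: 800 × 0.78×10⁻⁴ × 0.88 = 0.054912 m
Δh = 0.040824 + 0.054912 = 0.095736 m

Δh = 96 mm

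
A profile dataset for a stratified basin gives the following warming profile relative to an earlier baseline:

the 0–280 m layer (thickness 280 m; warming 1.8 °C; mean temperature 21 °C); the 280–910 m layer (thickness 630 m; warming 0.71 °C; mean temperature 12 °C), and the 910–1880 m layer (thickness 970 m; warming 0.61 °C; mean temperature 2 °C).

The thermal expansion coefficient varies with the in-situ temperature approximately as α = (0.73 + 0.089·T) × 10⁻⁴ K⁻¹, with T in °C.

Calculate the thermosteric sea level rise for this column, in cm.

Layer 1: α = (0.73 + 0.089×21)×10⁻⁴ = 2.599×10⁻⁴ K⁻¹
Layer 2: α = (0.73 + 0.089×12)×10⁻⁴ = 1.798×10⁻⁴ K⁻¹
Layer 3: α = (0.73 + 0.089×2)×10⁻⁴ = 0.908×10⁻⁴ K⁻¹
Layer 1: 2.599×10⁻⁴ × 280 × 1.8 = 0.1309896 m
630 × 1.798×10⁻⁴ × 0.71 = 0.08042454 m
Layer 3: 0.908×10⁻⁴ × 970 × 0.61 = 0.05372636 m
Δh = 0.1309896 + 0.08042454 + 0.05372636 = 0.2651405 m

26.5 cm of thermosteric rise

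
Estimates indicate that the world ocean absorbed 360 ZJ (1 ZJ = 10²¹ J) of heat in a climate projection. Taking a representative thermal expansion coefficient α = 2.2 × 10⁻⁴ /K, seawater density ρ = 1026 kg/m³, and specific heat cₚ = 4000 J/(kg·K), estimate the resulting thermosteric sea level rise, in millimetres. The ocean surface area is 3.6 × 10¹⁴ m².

Δh = 54 mm

Per unit area: Q = 360×10²¹ / (3.6×10¹⁴) = 1×10⁹ J/m²
Δh = αQ/(ρcₚ) = 2.2×10⁻⁴ × 1×10⁹ / (1026 × 4000) ≈ 0.053606 m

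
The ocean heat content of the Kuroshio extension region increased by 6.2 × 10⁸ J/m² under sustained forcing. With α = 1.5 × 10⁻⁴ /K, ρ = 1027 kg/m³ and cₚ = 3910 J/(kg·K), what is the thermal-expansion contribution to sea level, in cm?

Δh = αQ/(ρcₚ) = 1.5×10⁻⁴ × 6.2×10⁸ / (1027 × 3910) ≈ 0.02316 m

Δh ≈ 2.32 cm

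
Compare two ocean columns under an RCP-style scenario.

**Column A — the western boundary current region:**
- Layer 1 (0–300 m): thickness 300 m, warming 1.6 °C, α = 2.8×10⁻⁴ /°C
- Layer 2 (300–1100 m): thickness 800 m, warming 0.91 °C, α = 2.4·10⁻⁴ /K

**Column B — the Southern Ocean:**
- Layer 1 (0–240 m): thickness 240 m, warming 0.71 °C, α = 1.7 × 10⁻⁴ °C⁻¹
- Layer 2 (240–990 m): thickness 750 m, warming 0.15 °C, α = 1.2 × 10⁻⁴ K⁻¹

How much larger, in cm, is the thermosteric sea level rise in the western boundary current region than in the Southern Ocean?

26.7 cm larger

A 0–300 m: 300 × 2.8×10⁻⁴ × 1.6 = 0.13440 m
A Layer 2: 2.4×10⁻⁴ × 0.91 × 800 = 0.17472 m
A total: 0.30912 m
B Layer 1: 240 × 1.7×10⁻⁴ × 0.71 = 0.028968 m
B 1.2×10⁻⁴ × 0.15 × 750 = 0.01350 m
B total: 0.042468 m
Difference: 0.30912 − 0.042468 = 0.266652 m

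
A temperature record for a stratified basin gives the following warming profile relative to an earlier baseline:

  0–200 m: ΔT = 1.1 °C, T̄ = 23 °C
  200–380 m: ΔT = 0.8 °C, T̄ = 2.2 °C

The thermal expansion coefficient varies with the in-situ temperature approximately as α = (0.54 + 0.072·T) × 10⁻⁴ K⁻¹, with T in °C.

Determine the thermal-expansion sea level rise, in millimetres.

Layer 1: α = (0.54 + 0.072×23)×10⁻⁴ = 2.196×10⁻⁴ K⁻¹
Layer 2: α = (0.54 + 0.072×2.2)×10⁻⁴ = 0.6984×10⁻⁴ K⁻¹
Layer 1: 200 × 1.1 × 2.196×10⁻⁴ = 0.048312 m
Layer 2: 180 × 0.8 × 0.6984×10⁻⁴ = 0.01005696 m
Δh = 0.048312 + 0.01005696 = 0.05836896 m

58.4 mm of thermosteric rise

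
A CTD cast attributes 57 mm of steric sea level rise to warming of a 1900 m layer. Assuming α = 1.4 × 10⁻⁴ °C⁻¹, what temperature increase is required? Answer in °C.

ΔT = Δh/(αH) = 0.057 / (1.4×10⁻⁴ × 1900) ≈ 0.2143 °C

ΔT ≈ 0.214 °C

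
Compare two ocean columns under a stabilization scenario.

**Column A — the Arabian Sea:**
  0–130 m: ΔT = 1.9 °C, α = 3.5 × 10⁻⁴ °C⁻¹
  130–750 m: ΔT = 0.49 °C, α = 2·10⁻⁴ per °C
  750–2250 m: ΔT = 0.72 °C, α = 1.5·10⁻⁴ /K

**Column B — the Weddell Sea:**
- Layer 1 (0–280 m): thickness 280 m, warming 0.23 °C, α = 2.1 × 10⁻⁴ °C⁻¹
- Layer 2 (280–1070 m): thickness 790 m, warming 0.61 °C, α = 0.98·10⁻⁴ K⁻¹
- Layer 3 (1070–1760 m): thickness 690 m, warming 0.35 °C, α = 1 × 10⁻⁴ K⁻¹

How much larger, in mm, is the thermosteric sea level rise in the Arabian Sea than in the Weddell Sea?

A 0–130 m: 130 × 1.9 × 3.5×10⁻⁴ = 0.08645 m
A Layer 2: 620 × 0.49 × 2×10⁻⁴ = 0.06076 m
A 1.5×10⁻⁴ × 1500 × 0.72 = 0.16200 m
A total: 0.30921 m
B 0–280 m: 0.23 × 2.1×10⁻⁴ × 280 = 0.013524 m
B 0.61 × 790 × 0.98×10⁻⁴ = 0.0472262 m
B Layer 3: 0.35 × 690 × 1×10⁻⁴ = 0.02415 m
B total: 0.0849002 m
Difference: 0.30921 − 0.0849002 = 0.2243098 m

224 mm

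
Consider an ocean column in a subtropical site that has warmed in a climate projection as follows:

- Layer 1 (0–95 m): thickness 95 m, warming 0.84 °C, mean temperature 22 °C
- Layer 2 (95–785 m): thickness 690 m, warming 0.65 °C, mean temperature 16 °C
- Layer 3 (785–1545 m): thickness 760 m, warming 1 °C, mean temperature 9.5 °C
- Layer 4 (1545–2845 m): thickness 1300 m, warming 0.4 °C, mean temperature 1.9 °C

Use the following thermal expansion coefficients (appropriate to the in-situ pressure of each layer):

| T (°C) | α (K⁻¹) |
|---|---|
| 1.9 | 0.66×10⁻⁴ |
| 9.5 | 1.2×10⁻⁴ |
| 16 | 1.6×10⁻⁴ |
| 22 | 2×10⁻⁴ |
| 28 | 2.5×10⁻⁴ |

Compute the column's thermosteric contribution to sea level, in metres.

Layer 1 at 22 °C → α = 2×10⁻⁴ K⁻¹
Layer 2 at 16 °C → α = 1.6×10⁻⁴ K⁻¹
Layer 3 at 9.5 °C → α = 1.2×10⁻⁴ K⁻¹
Layer 4 at 1.9 °C → α = 0.66×10⁻⁴ K⁻¹
0–95 m: 95 × 0.84 × 2×10⁻⁴ = 0.01596 m
Layer 2: 1.6×10⁻⁴ × 690 × 0.65 = 0.07176 m
785–1545 m: 760 × 1 × 1.2×10⁻⁴ = 0.09120 m
0.66×10⁻⁴ × 1300 × 0.4 = 0.03432 m
Δh = 0.01596 + 0.07176 + 0.09120 + 0.03432 = 0.21324 m

0.21 m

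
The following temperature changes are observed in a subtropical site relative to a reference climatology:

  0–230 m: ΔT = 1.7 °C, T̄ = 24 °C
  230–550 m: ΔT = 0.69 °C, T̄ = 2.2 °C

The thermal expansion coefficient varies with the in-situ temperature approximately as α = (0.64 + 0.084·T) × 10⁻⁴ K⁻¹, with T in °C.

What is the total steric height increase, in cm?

about 12.2 cm

Layer 1: α = (0.64 + 0.084×24)×10⁻⁴ = 2.656×10⁻⁴ K⁻¹
Layer 2: α = (0.64 + 0.084×2.2)×10⁻⁴ = 0.8248×10⁻⁴ K⁻¹
Layer 1: 230 × 2.656×10⁻⁴ × 1.7 = 0.1038496 m
320 × 0.8248×10⁻⁴ × 0.69 = 0.018211584 m
Δh = 0.1038496 + 0.018211584 = 0.122061184 m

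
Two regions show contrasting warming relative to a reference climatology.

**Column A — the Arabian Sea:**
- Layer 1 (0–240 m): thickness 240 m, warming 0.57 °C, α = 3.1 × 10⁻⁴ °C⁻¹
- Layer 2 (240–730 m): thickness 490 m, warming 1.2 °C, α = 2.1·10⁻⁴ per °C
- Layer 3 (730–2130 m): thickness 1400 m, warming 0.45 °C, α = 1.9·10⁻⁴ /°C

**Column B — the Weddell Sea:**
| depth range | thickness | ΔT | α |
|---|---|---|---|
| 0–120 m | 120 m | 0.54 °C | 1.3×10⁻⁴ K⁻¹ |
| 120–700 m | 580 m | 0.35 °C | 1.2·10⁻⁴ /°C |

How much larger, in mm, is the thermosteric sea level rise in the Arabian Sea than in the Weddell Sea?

A 3.1×10⁻⁴ × 0.57 × 240 = 0.042408 m
A 2.1×10⁻⁴ × 490 × 1.2 = 0.12348 m
A Layer 3: 1400 × 0.45 × 1.9×10⁻⁴ = 0.11970 m
A total: 0.285588 m
B 120 × 1.3×10⁻⁴ × 0.54 = 0.008424 m
B Layer 2: 1.2×10⁻⁴ × 0.35 × 580 = 0.02436 m
B total: 0.032784 m
Difference: 0.285588 − 0.032784 = 0.252804 m

Δh_A − Δh_B ≈ 253 mm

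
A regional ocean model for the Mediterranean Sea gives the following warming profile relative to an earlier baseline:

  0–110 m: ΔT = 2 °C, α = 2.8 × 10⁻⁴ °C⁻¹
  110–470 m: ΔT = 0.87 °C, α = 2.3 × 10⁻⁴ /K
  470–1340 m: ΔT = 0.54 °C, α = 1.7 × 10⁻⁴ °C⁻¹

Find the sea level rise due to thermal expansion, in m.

2.8×10⁻⁴ × 2 × 110 = 0.06160 m
Layer 2: 2.3×10⁻⁴ × 360 × 0.87 = 0.072036 m
Layer 3: 0.54 × 1.7×10⁻⁴ × 870 = 0.079866 m
Δh = 0.06160 + 0.072036 + 0.079866 = 0.213502 m

0.214 m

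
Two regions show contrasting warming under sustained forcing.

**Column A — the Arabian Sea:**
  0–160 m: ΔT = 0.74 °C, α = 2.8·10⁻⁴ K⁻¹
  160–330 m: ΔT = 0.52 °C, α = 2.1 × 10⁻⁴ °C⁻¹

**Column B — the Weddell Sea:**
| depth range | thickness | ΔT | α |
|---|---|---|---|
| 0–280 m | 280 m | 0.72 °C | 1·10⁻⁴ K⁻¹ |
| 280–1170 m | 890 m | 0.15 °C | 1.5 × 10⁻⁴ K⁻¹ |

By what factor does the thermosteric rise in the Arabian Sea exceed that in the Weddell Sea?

A 160 × 0.74 × 2.8×10⁻⁴ = 0.033152 m
A Layer 2: 2.1×10⁻⁴ × 170 × 0.52 = 0.018564 m
A total: 0.051716 m
B 0–280 m: 280 × 0.72 × 1×10⁻⁴ = 0.02016 m
B Layer 2: 1.5×10⁻⁴ × 890 × 0.15 = 0.020025 m
B total: 0.040185 m
Ratio: 0.051716 / 0.040185 ≈ 1.287

1.3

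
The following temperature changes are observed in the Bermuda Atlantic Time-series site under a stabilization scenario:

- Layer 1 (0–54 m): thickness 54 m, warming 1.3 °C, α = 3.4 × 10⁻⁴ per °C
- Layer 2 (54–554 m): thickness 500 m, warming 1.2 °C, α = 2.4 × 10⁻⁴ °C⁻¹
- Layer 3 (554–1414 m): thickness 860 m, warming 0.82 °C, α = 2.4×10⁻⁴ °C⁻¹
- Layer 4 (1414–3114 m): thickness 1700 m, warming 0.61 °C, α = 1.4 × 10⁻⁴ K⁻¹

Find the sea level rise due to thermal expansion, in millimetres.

54 × 3.4×10⁻⁴ × 1.3 = 0.023868 m
54–554 m: 500 × 1.2 × 2.4×10⁻⁴ = 0.14400 m
554–1414 m: 0.82 × 2.4×10⁻⁴ × 860 = 0.169248 m
1.4×10⁻⁴ × 1700 × 0.61 = 0.14518 m
Δh = 0.023868 + 0.14400 + 0.169248 + 0.14518 = 0.482296 m ≈ 480 mm

480 mm of thermosteric rise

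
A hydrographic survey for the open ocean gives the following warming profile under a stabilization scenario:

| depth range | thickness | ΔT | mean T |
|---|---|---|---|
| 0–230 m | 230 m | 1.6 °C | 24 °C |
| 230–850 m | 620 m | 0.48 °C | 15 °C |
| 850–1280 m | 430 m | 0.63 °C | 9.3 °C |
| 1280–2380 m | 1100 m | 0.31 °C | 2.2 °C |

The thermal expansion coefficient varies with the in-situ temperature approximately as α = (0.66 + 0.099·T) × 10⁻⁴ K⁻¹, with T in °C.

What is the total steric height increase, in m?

Δh = 0.248 m

Layer 1: α = (0.66 + 0.099×24)×10⁻⁴ = 3.036×10⁻⁴ K⁻¹
Layer 2: α = (0.66 + 0.099×15)×10⁻⁴ = 2.145×10⁻⁴ K⁻¹
Layer 3: α = (0.66 + 0.099×9.3)×10⁻⁴ = 1.5807×10⁻⁴ K⁻¹
Layer 4: α = (0.66 + 0.099×2.2)×10⁻⁴ = 0.8778×10⁻⁴ K⁻¹
0–230 m: 3.036×10⁻⁴ × 1.6 × 230 = 0.1117248 m
0.48 × 2.145×10⁻⁴ × 620 = 0.0638352 m
430 × 1.5807×10⁻⁴ × 0.63 = 0.042821163 m
1100 × 0.8778×10⁻⁴ × 0.31 = 0.02993298 m
Δh = 0.1117248 + 0.0638352 + 0.042821163 + 0.02993298 = 0.248314143 m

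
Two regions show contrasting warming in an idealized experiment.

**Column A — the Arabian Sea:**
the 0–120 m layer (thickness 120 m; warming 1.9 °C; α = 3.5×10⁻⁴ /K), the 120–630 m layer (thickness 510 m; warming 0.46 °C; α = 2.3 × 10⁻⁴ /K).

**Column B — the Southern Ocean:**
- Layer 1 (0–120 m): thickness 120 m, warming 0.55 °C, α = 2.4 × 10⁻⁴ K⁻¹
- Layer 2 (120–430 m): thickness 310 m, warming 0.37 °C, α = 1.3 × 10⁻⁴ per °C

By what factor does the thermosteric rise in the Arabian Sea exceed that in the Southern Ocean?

4.35

A 3.5×10⁻⁴ × 1.9 × 120 = 0.07980 m
A 0.46 × 2.3×10⁻⁴ × 510 = 0.053958 m
A total: 0.133758 m
B Layer 1: 120 × 0.55 × 2.4×10⁻⁴ = 0.01584 m
B 120–430 m: 1.3×10⁻⁴ × 310 × 0.37 = 0.014911 m
B total: 0.030751 m
Ratio: 0.133758 / 0.030751 ≈ 4.350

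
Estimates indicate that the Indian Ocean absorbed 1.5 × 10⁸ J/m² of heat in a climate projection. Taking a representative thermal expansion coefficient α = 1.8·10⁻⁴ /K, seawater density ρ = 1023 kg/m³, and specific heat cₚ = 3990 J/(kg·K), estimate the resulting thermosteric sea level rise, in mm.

Δh = αQ/(ρcₚ) = 1.8×10⁻⁴ × 1.5×10⁸ / (1023 × 3990) ≈ 0.0066148 m

Δh ≈ 6.61 mm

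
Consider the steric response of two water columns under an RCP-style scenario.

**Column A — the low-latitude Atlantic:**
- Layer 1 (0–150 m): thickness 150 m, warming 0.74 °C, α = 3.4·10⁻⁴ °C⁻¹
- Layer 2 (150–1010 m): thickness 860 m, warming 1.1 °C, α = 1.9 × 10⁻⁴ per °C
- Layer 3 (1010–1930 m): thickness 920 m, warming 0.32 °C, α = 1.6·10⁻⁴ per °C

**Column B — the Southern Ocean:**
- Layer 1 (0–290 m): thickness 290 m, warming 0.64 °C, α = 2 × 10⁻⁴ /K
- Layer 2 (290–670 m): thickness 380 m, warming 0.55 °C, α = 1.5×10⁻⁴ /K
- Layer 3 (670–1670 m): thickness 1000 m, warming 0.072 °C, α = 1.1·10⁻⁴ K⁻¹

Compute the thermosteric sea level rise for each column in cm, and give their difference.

Δh_A ≈ 26.5 cm, Δh_B ≈ 7.64 cm; difference ≈ 18.8 cm

A 3.4×10⁻⁴ × 0.74 × 150 = 0.03774 m
A 860 × 1.9×10⁻⁴ × 1.1 = 0.17974 m
A Layer 3: 920 × 1.6×10⁻⁴ × 0.32 = 0.047104 m
A total: 0.264584 m
B 2×10⁻⁴ × 290 × 0.64 = 0.03712 m
B 290–670 m: 1.5×10⁻⁴ × 0.55 × 380 = 0.03135 m
B Layer 3: 1000 × 0.072 × 1.1×10⁻⁴ = 0.00792 m
B total: 0.07639 m
Difference: 0.264584 − 0.07639 = 0.188194 m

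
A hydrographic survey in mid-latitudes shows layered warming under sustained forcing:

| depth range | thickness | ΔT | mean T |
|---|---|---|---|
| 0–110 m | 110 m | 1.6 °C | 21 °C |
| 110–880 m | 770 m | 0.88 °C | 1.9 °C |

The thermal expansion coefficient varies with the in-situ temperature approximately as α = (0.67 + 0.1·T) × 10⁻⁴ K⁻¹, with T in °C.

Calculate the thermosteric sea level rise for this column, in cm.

Layer 1: α = (0.67 + 0.1×21)×10⁻⁴ = 2.77×10⁻⁴ K⁻¹
Layer 2: α = (0.67 + 0.1×1.9)×10⁻⁴ = 0.86×10⁻⁴ K⁻¹
Layer 1: 1.6 × 110 × 2.77×10⁻⁴ = 0.048752 m
0.88 × 770 × 0.86×10⁻⁴ = 0.0582736 m
Δh = 0.048752 + 0.0582736 = 0.1070256 m

10.7 cm of thermosteric rise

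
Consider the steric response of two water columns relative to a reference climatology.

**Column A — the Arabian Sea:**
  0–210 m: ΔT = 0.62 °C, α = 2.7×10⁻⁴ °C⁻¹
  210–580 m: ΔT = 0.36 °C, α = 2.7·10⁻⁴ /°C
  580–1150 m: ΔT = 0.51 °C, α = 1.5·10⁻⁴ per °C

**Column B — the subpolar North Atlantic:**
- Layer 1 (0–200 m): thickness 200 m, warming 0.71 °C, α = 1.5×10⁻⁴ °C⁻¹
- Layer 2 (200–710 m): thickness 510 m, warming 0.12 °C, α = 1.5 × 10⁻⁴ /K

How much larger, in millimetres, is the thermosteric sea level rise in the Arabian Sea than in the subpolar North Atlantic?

Δh_A − Δh_B ≈ 84 mm

A Layer 1: 0.62 × 210 × 2.7×10⁻⁴ = 0.035154 m
A 0.36 × 2.7×10⁻⁴ × 370 = 0.035964 m
A Layer 3: 0.51 × 570 × 1.5×10⁻⁴ = 0.043605 m
A total: 0.114723 m
B 200 × 1.5×10⁻⁴ × 0.71 = 0.02130 m
B 0.12 × 510 × 1.5×10⁻⁴ = 0.00918 m
B total: 0.03048 m
Difference: 0.114723 − 0.03048 = 0.084243 m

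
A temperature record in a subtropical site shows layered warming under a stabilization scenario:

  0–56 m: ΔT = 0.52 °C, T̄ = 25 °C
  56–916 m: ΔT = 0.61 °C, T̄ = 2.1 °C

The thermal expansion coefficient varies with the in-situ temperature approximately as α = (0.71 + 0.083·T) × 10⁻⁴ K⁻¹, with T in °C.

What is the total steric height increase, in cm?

Layer 1: α = (0.71 + 0.083×25)×10⁻⁴ = 2.785×10⁻⁴ K⁻¹
Layer 2: α = (0.71 + 0.083×2.1)×10⁻⁴ = 0.8843×10⁻⁴ K⁻¹
0–56 m: 56 × 0.52 × 2.785×10⁻⁴ = 0.00810992 m
0.61 × 0.8843×10⁻⁴ × 860 = 0.046390378 m
Δh = 0.00810992 + 0.046390378 = 0.054500298 m

5.5 cm of thermosteric rise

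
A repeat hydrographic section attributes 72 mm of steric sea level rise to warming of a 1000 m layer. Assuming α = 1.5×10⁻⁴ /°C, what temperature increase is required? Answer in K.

about 0.480 K

ΔT = Δh/(αH) = 0.072 / (1.5×10⁻⁴ × 1000) = 0.4800 K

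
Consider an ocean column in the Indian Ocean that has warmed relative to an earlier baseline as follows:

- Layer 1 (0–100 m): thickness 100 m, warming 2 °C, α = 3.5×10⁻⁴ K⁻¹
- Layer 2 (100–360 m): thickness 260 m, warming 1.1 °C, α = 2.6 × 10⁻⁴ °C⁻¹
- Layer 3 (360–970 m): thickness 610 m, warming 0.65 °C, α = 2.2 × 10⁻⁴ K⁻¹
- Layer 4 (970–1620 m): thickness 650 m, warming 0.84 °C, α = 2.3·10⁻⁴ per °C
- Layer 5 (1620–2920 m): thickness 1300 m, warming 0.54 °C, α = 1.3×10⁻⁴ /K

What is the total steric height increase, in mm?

about 448 mm

Layer 1: 100 × 2 × 3.5×10⁻⁴ = 0.07000 m
100–360 m: 260 × 1.1 × 2.6×10⁻⁴ = 0.07436 m
360–970 m: 2.2×10⁻⁴ × 0.65 × 610 = 0.08723 m
0.84 × 2.3×10⁻⁴ × 650 = 0.12558 m
1300 × 1.3×10⁻⁴ × 0.54 = 0.09126 m
Δh = 0.07000 + 0.07436 + 0.08723 + 0.12558 + 0.09126 = 0.44843 m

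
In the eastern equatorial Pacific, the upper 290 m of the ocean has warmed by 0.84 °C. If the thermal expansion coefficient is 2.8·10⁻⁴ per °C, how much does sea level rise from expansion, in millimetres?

Δh = 68 mm

Δh = αΔT·H = 2.8×10⁻⁴ × 0.84 × 290 = 0.068208 m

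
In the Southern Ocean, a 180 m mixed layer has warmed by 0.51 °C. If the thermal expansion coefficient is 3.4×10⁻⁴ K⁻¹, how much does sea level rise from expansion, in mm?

Δh = αΔT·H = 3.4×10⁻⁴ × 0.51 × 180 = 0.031212 m

31.2 mm of thermosteric rise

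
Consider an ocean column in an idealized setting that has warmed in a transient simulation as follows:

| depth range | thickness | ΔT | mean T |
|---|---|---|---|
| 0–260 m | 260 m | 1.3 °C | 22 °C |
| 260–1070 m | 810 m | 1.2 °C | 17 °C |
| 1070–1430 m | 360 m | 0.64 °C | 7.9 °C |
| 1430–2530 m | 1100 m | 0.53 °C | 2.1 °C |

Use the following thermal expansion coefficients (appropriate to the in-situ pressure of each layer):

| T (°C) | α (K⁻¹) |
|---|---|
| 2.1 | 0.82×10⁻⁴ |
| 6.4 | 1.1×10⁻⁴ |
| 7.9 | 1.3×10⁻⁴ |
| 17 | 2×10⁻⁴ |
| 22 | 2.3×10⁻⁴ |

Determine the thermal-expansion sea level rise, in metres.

0.350 m of thermosteric rise

Layer 1 at 22 °C → α = 2.3×10⁻⁴ K⁻¹
Layer 2 at 17 °C → α = 2×10⁻⁴ K⁻¹
Layer 3 at 7.9 °C → α = 1.3×10⁻⁴ K⁻¹
Layer 4 at 2.1 °C → α = 0.82×10⁻⁴ K⁻¹
Layer 1: 1.3 × 260 × 2.3×10⁻⁴ = 0.07774 m
810 × 1.2 × 2×10⁻⁴ = 0.19440 m
Layer 3: 0.64 × 1.3×10⁻⁴ × 360 = 0.029952 m
Layer 4: 1100 × 0.53 × 0.82×10⁻⁴ = 0.047806 m
Δh = 0.07774 + 0.19440 + 0.029952 + 0.047806 = 0.349898 m ≈ 0.350 m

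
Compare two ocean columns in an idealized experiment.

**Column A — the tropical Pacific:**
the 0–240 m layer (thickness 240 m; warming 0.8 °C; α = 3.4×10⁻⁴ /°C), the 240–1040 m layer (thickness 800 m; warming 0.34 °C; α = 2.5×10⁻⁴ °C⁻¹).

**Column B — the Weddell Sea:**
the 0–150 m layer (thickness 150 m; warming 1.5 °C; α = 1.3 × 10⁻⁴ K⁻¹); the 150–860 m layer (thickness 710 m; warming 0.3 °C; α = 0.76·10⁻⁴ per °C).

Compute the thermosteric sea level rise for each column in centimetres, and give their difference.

A: 13.3 cm; B: 4.54 cm; difference 8.78 cm

A 0–240 m: 3.4×10⁻⁴ × 0.8 × 240 = 0.06528 m
A Layer 2: 800 × 0.34 × 2.5×10⁻⁴ = 0.06800 m
A total: 0.13328 m
B 1.5 × 1.3×10⁻⁴ × 150 = 0.02925 m
B 0.76×10⁻⁴ × 710 × 0.3 = 0.016188 m
B total: 0.045438 m
Difference: 0.13328 − 0.045438 = 0.087842 m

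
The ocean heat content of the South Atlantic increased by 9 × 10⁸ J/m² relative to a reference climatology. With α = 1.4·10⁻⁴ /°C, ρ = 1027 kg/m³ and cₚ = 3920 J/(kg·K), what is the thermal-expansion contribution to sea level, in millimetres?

Δh = αQ/(ρcₚ) = 1.4×10⁻⁴ × 9×10⁸ / (1027 × 3920) ≈ 0.031298 m

Δh ≈ 31 mm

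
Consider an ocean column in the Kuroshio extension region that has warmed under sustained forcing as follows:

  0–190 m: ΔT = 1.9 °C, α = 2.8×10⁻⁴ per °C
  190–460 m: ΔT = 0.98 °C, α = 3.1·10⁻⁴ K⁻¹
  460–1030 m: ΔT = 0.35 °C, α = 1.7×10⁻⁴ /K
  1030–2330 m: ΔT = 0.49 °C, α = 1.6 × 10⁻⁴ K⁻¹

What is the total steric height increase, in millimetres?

Layer 1: 1.9 × 190 × 2.8×10⁻⁴ = 0.10108 m
Layer 2: 270 × 3.1×10⁻⁴ × 0.98 = 0.082026 m
1.7×10⁻⁴ × 570 × 0.35 = 0.033915 m
0.49 × 1.6×10⁻⁴ × 1300 = 0.10192 m
Δh = 0.10108 + 0.082026 + 0.033915 + 0.10192 = 0.318941 m

320 mm of thermosteric rise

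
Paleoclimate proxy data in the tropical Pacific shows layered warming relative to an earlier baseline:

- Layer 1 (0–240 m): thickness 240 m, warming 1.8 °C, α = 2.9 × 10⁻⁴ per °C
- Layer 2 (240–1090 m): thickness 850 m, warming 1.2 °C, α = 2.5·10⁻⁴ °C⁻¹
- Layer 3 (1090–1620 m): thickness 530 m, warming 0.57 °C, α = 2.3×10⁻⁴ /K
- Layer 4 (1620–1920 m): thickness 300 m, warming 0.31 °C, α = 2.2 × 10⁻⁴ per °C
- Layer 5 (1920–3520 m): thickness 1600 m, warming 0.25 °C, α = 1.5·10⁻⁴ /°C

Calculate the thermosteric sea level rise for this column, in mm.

1.8 × 240 × 2.9×10⁻⁴ = 0.12528 m
1.2 × 2.5×10⁻⁴ × 850 = 0.25500 m
0.57 × 530 × 2.3×10⁻⁴ = 0.069483 m
1620–1920 m: 300 × 2.2×10⁻⁴ × 0.31 = 0.02046 m
1920–3520 m: 1.5×10⁻⁴ × 0.25 × 1600 = 0.06000 m
Δh = 0.12528 + 0.25500 + 0.069483 + 0.02046 + 0.06000 = 0.530223 m

530 mm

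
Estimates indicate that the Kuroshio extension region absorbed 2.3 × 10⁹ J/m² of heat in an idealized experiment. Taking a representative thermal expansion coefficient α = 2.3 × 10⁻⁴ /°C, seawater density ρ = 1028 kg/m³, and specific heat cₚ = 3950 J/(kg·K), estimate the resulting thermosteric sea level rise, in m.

Δh ≈ 0.130 m

Δh = αQ/(ρcₚ) = 2.3×10⁻⁴ × 2.3×10⁹ / (1028 × 3950) ≈ 0.13028 m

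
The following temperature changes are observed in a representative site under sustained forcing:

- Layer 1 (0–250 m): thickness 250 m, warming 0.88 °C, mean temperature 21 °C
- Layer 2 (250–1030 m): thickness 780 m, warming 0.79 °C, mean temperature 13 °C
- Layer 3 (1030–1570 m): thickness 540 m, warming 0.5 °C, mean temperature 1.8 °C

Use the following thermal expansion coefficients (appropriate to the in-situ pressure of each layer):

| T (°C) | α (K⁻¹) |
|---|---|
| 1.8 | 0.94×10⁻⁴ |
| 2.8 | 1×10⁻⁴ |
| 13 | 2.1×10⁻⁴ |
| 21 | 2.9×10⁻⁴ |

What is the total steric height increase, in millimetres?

Layer 1 at 21 °C → α = 2.9×10⁻⁴ K⁻¹
Layer 2 at 13 °C → α = 2.1×10⁻⁴ K⁻¹
Layer 3 at 1.8 °C → α = 0.94×10⁻⁴ K⁻¹
0.88 × 250 × 2.9×10⁻⁴ = 0.06380 m
Layer 2: 780 × 2.1×10⁻⁴ × 0.79 = 0.129402 m
0.5 × 540 × 0.94×10⁻⁴ = 0.02538 m
Δh = 0.06380 + 0.129402 + 0.02538 = 0.218582 m

Δh ≈ 219 mm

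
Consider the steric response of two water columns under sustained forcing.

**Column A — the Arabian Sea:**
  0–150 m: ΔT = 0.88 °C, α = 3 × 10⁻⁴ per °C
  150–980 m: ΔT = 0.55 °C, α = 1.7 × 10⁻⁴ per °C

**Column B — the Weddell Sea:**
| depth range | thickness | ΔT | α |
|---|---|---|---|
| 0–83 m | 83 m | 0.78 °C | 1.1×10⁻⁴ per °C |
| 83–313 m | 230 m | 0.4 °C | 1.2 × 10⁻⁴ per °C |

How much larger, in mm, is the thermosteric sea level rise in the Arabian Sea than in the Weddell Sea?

A 0–150 m: 3×10⁻⁴ × 150 × 0.88 = 0.03960 m
A 150–980 m: 0.55 × 830 × 1.7×10⁻⁴ = 0.077605 m
A total: 0.117205 m
B Layer 1: 1.1×10⁻⁴ × 83 × 0.78 = 0.0071214 m
B Layer 2: 230 × 0.4 × 1.2×10⁻⁴ = 0.01104 m
B total: 0.0181614 m
Difference: 0.117205 − 0.0181614 = 0.0990436 m

99.0 mm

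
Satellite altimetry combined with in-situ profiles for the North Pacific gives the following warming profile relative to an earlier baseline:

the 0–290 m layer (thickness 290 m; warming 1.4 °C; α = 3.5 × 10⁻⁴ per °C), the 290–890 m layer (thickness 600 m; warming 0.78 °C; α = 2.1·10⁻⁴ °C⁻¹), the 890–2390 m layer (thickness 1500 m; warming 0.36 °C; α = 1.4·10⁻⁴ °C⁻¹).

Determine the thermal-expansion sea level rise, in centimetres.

Δh = 32 cm

290 × 3.5×10⁻⁴ × 1.4 = 0.14210 m
Layer 2: 0.78 × 600 × 2.1×10⁻⁴ = 0.09828 m
Layer 3: 1500 × 1.4×10⁻⁴ × 0.36 = 0.07560 m
Δh = 0.14210 + 0.09828 + 0.07560 = 0.31598 m ≈ 32 cm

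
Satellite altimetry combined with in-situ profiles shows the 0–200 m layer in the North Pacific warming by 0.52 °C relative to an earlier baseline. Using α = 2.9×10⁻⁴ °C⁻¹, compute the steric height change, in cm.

Δh = 3.02 cm

Δh = αΔT·H = 2.9×10⁻⁴ × 0.52 × 200 = 0.03016 m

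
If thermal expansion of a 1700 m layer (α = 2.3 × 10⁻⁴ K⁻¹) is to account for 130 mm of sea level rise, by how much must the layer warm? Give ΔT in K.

ΔT ≈ 0.33 K

ΔT = Δh/(αH) = 0.13 / (2.3×10⁻⁴ × 1700) ≈ 0.3325 K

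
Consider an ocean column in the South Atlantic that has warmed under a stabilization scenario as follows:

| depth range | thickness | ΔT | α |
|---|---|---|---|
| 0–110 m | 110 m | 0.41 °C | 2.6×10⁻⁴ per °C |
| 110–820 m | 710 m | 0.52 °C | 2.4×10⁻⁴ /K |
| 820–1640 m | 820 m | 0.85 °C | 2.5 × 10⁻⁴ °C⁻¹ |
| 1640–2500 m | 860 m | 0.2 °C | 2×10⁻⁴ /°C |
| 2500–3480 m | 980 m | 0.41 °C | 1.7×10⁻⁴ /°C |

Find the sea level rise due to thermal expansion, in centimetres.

about 38 cm

Layer 1: 110 × 2.6×10⁻⁴ × 0.41 = 0.011726 m
Layer 2: 0.52 × 710 × 2.4×10⁻⁴ = 0.088608 m
0.85 × 820 × 2.5×10⁻⁴ = 0.17425 m
1640–2500 m: 2×10⁻⁴ × 860 × 0.2 = 0.03440 m
0.41 × 1.7×10⁻⁴ × 980 = 0.068306 m
Δh = 0.011726 + 0.088608 + 0.17425 + 0.03440 + 0.068306 = 0.37729 m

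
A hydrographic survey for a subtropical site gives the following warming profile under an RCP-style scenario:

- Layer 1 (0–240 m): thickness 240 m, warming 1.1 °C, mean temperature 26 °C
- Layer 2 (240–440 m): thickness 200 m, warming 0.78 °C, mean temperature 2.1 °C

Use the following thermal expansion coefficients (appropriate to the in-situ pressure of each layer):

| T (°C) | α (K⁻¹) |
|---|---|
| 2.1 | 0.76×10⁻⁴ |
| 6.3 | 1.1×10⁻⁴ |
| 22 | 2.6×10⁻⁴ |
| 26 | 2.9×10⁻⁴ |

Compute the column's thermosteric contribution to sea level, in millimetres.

Layer 1 at 26 °C → α = 2.9×10⁻⁴ K⁻¹
Layer 2 at 2.1 °C → α = 0.76×10⁻⁴ K⁻¹
0–240 m: 2.9×10⁻⁴ × 1.1 × 240 = 0.07656 m
Layer 2: 200 × 0.78 × 0.76×10⁻⁴ = 0.011856 m
Δh = 0.07656 + 0.011856 = 0.088416 m

Δh = 88.4 mm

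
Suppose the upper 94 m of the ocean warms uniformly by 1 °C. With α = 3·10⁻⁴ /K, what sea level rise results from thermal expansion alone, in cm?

2.82 cm

Δh = αΔT·H = 3×10⁻⁴ × 1 × 94 = 0.02820 m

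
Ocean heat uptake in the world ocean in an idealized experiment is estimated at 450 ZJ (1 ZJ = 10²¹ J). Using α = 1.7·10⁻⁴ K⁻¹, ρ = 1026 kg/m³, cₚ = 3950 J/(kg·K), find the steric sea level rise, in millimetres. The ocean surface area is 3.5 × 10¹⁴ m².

Per unit area: Q = 450×10²¹ / (3.5×10¹⁴) ≈ 1.286×10⁹ J/m²
Δh = αQ/(ρcₚ) = 1.7×10⁻⁴ × 1.286×10⁹ / (1026 × 3950) ≈ 0.053944 m

53.9 mm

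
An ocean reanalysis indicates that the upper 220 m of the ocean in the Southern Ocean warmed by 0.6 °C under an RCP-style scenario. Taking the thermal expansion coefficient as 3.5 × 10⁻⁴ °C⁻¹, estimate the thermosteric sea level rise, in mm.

about 46.2 mm

Δh = αΔT·H = 3.5×10⁻⁴ × 0.6 × 220 = 0.04620 m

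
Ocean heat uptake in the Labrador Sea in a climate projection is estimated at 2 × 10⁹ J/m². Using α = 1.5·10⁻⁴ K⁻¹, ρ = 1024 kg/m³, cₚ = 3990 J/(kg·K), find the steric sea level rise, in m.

Δh = αQ/(ρcₚ) = 1.5×10⁻⁴ × 2×10⁹ / (1024 × 3990) ≈ 0.073426 m

0.0734 m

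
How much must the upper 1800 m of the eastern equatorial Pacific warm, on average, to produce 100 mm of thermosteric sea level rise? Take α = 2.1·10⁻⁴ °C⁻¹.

ΔT = Δh/(αH) = 0.1 / (2.1×10⁻⁴ × 1800) ≈ 0.2646 °C

about 0.26 °C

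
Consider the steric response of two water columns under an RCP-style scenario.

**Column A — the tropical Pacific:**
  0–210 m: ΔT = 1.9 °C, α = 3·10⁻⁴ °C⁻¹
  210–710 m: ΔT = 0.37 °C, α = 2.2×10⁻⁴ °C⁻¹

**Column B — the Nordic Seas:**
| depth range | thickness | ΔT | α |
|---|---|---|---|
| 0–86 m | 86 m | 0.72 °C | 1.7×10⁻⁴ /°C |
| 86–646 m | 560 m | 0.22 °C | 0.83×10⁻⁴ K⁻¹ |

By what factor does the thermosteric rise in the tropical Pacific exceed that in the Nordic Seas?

A 3×10⁻⁴ × 1.9 × 210 = 0.11970 m
A Layer 2: 0.37 × 2.2×10⁻⁴ × 500 = 0.04070 m
A total: 0.16040 m
B Layer 1: 1.7×10⁻⁴ × 86 × 0.72 = 0.0105264 m
B 86–646 m: 0.83×10⁻⁴ × 560 × 0.22 = 0.0102256 m
B total: 0.020752 m
Ratio: 0.16040 / 0.020752 ≈ 7.729

a factor of 7.7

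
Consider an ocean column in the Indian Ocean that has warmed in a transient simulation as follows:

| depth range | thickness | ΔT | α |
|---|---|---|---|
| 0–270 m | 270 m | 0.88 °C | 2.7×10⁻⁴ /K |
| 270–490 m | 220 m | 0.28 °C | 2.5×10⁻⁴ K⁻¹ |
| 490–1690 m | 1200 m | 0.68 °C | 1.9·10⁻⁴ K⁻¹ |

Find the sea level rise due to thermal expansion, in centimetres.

Δh ≈ 23.5 cm

2.7×10⁻⁴ × 270 × 0.88 = 0.064152 m
Layer 2: 220 × 0.28 × 2.5×10⁻⁴ = 0.01540 m
1.9×10⁻⁴ × 1200 × 0.68 = 0.15504 m
Δh = 0.064152 + 0.01540 + 0.15504 = 0.234592 m ≈ 23.5 cm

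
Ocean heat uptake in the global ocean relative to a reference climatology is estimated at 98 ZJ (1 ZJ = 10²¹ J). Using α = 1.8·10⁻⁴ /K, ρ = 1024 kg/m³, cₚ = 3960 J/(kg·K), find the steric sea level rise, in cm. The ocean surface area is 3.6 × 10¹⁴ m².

Per unit area: Q = 98×10²¹ / (3.6×10¹⁴) ≈ 2.722×10⁸ J/m²
Δh = αQ/(ρcₚ) = 1.8×10⁻⁴ × 2.722×10⁸ / (1024 × 3960) ≈ 0.012083 m

Δh ≈ 1.21 cm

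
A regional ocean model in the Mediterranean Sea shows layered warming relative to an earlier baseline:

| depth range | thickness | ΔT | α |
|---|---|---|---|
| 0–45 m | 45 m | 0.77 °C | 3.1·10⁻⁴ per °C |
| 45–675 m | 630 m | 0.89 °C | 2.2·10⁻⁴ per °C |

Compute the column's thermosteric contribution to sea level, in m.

Δh = 0.134 m

Layer 1: 0.77 × 3.1×10⁻⁴ × 45 = 0.0107415 m
630 × 0.89 × 2.2×10⁻⁴ = 0.123354 m
Δh = 0.0107415 + 0.123354 = 0.1340955 m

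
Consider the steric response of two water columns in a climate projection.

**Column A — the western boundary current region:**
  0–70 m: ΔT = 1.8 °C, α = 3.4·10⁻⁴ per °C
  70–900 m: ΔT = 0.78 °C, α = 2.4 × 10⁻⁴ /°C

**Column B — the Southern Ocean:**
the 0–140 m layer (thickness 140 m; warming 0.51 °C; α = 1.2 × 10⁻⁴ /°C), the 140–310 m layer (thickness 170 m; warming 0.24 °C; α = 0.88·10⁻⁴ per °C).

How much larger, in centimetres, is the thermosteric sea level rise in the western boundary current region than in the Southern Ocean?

A Layer 1: 1.8 × 3.4×10⁻⁴ × 70 = 0.04284 m
A 70–900 m: 0.78 × 2.4×10⁻⁴ × 830 = 0.155376 m
A total: 0.198216 m
B Layer 1: 1.2×10⁻⁴ × 140 × 0.51 = 0.008568 m
B 170 × 0.24 × 0.88×10⁻⁴ = 0.0035904 m
B total: 0.0121584 m
Difference: 0.198216 − 0.0121584 = 0.1860576 m

19 cm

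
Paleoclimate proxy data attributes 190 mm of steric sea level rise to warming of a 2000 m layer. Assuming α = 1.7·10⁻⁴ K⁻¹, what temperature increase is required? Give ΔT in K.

ΔT = Δh/(αH) = 0.19 / (1.7×10⁻⁴ × 2000) ≈ 0.5588 K

ΔT ≈ 0.559 K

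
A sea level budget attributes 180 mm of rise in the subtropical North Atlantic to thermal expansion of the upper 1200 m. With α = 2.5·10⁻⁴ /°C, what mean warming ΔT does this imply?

ΔT = Δh/(αH) = 0.18 / (2.5×10⁻⁴ × 1200) = 0.6000 K

ΔT ≈ 0.600 K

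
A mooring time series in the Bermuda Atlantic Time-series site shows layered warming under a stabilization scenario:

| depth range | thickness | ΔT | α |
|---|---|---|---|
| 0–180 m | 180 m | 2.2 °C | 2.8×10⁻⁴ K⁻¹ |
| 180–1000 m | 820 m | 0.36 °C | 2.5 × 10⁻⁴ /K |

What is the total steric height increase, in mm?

180 × 2.8×10⁻⁴ × 2.2 = 0.11088 m
180–1000 m: 820 × 0.36 × 2.5×10⁻⁴ = 0.07380 m
Δh = 0.11088 + 0.07380 = 0.18468 m ≈ 185 mm

Δh = 185 mm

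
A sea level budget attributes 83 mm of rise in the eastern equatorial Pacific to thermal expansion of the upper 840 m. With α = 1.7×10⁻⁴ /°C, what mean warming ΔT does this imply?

ΔT = Δh/(αH) = 0.083 / (1.7×10⁻⁴ × 840) ≈ 0.5812 °C

ΔT ≈ 0.58 °C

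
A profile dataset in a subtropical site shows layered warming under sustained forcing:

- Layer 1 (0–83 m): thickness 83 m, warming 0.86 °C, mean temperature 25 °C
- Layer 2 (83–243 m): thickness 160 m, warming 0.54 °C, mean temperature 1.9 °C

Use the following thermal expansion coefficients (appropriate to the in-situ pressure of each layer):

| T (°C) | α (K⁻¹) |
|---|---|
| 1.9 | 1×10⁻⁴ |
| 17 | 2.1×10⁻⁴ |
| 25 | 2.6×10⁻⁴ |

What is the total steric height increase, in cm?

2.72 cm of thermosteric rise

Layer 1 at 25 °C → α = 2.6×10⁻⁴ K⁻¹
Layer 2 at 1.9 °C → α = 1×10⁻⁴ K⁻¹
Layer 1: 83 × 2.6×10⁻⁴ × 0.86 = 0.0185588 m
160 × 1×10⁻⁴ × 0.54 = 0.00864 m
Δh = 0.0185588 + 0.00864 = 0.0271988 m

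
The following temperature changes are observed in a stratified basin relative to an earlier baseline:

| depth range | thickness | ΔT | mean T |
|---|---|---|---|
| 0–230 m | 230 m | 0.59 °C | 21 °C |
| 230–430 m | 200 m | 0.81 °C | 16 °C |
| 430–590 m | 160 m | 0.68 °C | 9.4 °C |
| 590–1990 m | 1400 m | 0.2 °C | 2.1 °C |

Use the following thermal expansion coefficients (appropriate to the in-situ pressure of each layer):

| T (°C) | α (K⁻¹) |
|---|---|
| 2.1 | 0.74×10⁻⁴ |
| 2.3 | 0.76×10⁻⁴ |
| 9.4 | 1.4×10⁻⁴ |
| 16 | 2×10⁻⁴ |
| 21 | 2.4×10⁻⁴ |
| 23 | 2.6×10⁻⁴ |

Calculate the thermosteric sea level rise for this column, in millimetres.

101 mm of thermosteric rise

Layer 1 at 21 °C → α = 2.4×10⁻⁴ K⁻¹
Layer 2 at 16 °C → α = 2×10⁻⁴ K⁻¹
Layer 3 at 9.4 °C → α = 1.4×10⁻⁴ K⁻¹
Layer 4 at 2.1 °C → α = 0.74×10⁻⁴ K⁻¹
Layer 1: 230 × 2.4×10⁻⁴ × 0.59 = 0.032568 m
0.81 × 200 × 2×10⁻⁴ = 0.03240 m
Layer 3: 160 × 1.4×10⁻⁴ × 0.68 = 0.015232 m
0.2 × 1400 × 0.74×10⁻⁴ = 0.02072 m
Δh = 0.032568 + 0.03240 + 0.015232 + 0.02072 = 0.10092 m ≈ 101 mm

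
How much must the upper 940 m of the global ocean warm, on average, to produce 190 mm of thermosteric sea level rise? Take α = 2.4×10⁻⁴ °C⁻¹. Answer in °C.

ΔT = Δh/(αH) = 0.19 / (2.4×10⁻⁴ × 940) ≈ 0.8422 °C

ΔT ≈ 0.84 °C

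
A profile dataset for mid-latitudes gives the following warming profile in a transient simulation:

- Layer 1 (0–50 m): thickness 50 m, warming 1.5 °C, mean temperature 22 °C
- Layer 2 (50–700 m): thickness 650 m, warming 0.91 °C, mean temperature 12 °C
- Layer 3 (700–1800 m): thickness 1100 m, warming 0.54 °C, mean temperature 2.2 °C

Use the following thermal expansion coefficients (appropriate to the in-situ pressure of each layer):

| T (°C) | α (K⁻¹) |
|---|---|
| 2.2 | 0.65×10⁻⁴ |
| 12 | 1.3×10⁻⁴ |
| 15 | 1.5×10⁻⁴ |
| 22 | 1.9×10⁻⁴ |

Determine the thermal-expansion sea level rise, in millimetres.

Layer 1 at 22 °C → α = 1.9×10⁻⁴ K⁻¹
Layer 2 at 12 °C → α = 1.3×10⁻⁴ K⁻¹
Layer 3 at 2.2 °C → α = 0.65×10⁻⁴ K⁻¹
0–50 m: 1.9×10⁻⁴ × 50 × 1.5 = 0.01425 m
Layer 2: 1.3×10⁻⁴ × 0.91 × 650 = 0.076895 m
Layer 3: 1100 × 0.54 × 0.65×10⁻⁴ = 0.03861 m
Δh = 0.01425 + 0.076895 + 0.03861 = 0.129755 m ≈ 130 mm

Δh ≈ 130 mm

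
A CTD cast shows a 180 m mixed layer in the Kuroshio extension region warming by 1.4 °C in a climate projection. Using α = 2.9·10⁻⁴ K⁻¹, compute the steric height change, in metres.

Δh = αΔT·H = 2.9×10⁻⁴ × 1.4 × 180 = 0.07308 m

0.0731 m of thermosteric rise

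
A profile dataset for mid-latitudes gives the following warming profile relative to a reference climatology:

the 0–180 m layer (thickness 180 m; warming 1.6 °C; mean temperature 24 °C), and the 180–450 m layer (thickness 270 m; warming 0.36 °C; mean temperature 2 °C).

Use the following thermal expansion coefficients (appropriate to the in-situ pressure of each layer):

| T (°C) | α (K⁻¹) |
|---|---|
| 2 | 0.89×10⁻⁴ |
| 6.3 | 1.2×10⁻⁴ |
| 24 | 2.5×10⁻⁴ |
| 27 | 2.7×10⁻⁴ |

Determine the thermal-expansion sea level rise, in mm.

Layer 1 at 24 °C → α = 2.5×10⁻⁴ K⁻¹
Layer 2 at 2 °C → α = 0.89×10⁻⁴ K⁻¹
Layer 1: 1.6 × 180 × 2.5×10⁻⁴ = 0.07200 m
180–450 m: 0.36 × 270 × 0.89×10⁻⁴ = 0.0086508 m
Δh = 0.07200 + 0.0086508 = 0.0806508 m

about 80.7 mm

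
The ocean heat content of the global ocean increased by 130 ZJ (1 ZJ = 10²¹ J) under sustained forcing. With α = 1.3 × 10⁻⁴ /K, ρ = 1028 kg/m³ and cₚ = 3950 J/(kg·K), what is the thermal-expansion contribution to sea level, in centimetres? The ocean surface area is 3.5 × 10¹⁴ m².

Per unit area: Q = 130×10²¹ / (3.5×10¹⁴) ≈ 3.714×10⁸ J/m²
Δh = αQ/(ρcₚ) = 1.3×10⁻⁴ × 3.714×10⁸ / (1028 × 3950) ≈ 0.01189 m

1.2 cm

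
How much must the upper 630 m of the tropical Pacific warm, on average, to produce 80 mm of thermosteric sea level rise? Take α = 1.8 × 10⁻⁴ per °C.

ΔT ≈ 0.71 K

ΔT = Δh/(αH) = 0.08 / (1.8×10⁻⁴ × 630) ≈ 0.7055 K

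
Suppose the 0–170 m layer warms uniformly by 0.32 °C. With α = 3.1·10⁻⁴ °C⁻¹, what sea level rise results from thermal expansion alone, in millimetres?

Δh ≈ 16.9 mm

Δh = αΔT·H = 3.1×10⁻⁴ × 0.32 × 170 = 0.016864 m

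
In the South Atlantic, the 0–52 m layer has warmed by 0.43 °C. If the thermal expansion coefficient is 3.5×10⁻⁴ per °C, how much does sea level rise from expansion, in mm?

Δh = αΔT·H = 3.5×10⁻⁴ × 0.43 × 52 = 0.007826 m

Δh ≈ 7.83 mm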